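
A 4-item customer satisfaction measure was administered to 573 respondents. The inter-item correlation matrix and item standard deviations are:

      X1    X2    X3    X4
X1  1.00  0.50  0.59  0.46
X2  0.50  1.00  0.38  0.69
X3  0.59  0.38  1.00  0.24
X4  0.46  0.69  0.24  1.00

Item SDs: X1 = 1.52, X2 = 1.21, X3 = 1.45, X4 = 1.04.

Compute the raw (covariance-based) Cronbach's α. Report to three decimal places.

Σσ²ᵢ = 1.52² + 1.21² + 1.45² + 1.04² = 6.9586
Covariances σ_ij = r_ij · s_i · s_j:
  σ(X1,X2) = 0.50 × 1.52 × 1.21 = 0.9196
  σ(X1,X3) = 0.59 × 1.52 × 1.45 = 1.3004
  σ(X1,X4) = 0.46 × 1.52 × 1.04 = 0.7272
  σ(X2,X3) = 0.38 × 1.21 × 1.45 = 0.6667
  σ(X2,X4) = 0.69 × 1.21 × 1.04 = 0.8683
  σ(X3,X4) = 0.24 × 1.45 × 1.04 = 0.3619
σ²_T = Σσ²ᵢ + 2·Σσ_ij = 6.9586 + 2 × 4.8441 = 16.6468
α = (4/3)·(1 − 6.9586/16.6468) = 0.776

Cronbach's α = 0.776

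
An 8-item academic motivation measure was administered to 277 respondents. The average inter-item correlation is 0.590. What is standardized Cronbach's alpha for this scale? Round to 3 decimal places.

Standardized α = k·r̄ / (1 + (k−1)·r̄) = 8 × 0.590 / (1 + 7 × 0.590)
  = 4.7200 / 5.1300 = 0.920

standardized Cronbach's alpha = 0.920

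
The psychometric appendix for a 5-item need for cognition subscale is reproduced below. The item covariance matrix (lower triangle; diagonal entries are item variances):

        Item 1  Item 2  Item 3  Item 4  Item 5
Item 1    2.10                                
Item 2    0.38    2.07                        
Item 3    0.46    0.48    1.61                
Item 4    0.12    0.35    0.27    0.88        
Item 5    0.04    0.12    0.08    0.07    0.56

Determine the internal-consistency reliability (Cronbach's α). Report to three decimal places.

Cronbach's α = 0.495

Σσ²ᵢ = 2.10 + 2.07 + 1.61 + 0.88 + 0.56 = 7.22
Σ_{i<j} σ_ij = 2.37
σ²_total = 7.22 + 2 × 2.37 = 11.96
α = (k/(k−1))·(1 − Σσ²ᵢ/σ²_total) = (5/4)·(1 − 7.22/11.96) = 0.495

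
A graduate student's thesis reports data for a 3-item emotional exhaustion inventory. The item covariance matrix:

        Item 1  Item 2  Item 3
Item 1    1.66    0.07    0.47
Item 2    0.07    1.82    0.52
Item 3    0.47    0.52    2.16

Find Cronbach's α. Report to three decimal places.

Σσᵢ² = 1.66 + 1.82 + 2.16 = 5.64
Σ_{i<j} σ_ij = 1.06
total variance = 5.64 + 2 × 1.06 = 7.76
α = (k/(k−1))·(1 − Σσᵢ²/total variance) = (3/2)·(1 − 5.64/7.76) = 0.410

α = 0.410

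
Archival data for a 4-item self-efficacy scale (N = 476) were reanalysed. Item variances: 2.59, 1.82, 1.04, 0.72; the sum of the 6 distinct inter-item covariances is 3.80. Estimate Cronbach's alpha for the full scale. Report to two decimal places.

Cronbach's alpha = 0.74

Σσᵢ² = 2.59 + 1.82 + 1.04 + 0.72 = 6.17
Sum of distinct covariances = 3.80
σ²_T = Σσᵢ² + 2·Σcov = 6.17 + 2 × 3.80 = 13.77
α = (4/3)·(1 − 6.17/13.77) = 0.74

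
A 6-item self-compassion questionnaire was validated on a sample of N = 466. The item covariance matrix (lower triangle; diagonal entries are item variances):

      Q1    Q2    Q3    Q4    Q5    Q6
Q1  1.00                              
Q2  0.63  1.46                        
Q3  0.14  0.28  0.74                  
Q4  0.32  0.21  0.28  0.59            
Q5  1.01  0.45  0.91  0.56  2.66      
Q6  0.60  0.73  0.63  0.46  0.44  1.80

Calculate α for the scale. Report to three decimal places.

sum of item variances = 1.00 + 1.46 + 0.74 + 0.59 + 2.66 + 1.80 = 8.25
Sum of off-diagonal covariances = 7.65
σ²_total = 8.25 + 2 × 7.65 = 23.55
α = (k/(k−1))·(1 − sum of item variances/σ²_total) = (6/5)·(1 − 8.25/23.55) = 0.780

α = 0.780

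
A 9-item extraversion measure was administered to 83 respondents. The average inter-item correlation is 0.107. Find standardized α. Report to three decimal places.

Standardized α = k·r̄ / (1 + (k−1)·r̄) = 9 × 0.107 / (1 + 8 × 0.107)
  = 0.9630 / 1.8560 = 0.519

standardized α = 0.519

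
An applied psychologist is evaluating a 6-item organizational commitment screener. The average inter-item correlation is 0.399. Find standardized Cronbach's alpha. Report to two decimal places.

standardized Cronbach's alpha = 0.80

Standardized α = k·r̄ / (1 + (k−1)·r̄) = 6 × 0.399 / (1 + 5 × 0.399)
  = 2.3940 / 2.9950 = 0.80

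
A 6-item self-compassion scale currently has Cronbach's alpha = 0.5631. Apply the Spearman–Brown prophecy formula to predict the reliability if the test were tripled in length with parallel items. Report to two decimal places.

Length factor m = 3
α' = m·α / (1 + (m−1)·α)
   = 3 × 0.5631 / (1 + (3 − 1) × 0.5631)
   = 1.6893 / 2.1262 = 0.79

predicted reliability = 0.79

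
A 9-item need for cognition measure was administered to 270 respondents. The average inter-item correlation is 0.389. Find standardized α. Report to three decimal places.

standardized α = 0.851

Standardized α = k·r̄ / (1 + (k−1)·r̄) = 9 × 0.389 / (1 + 8 × 0.389)
  = 3.5010 / 4.1120 = 0.851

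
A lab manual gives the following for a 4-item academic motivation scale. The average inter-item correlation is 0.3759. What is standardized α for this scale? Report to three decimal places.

standardized α = 0.707

Standardized α = k·r̄ / (1 + (k−1)·r̄) = 4 × 0.3759 / (1 + 3 × 0.3759)
  = 1.5036 / 2.1277 = 0.707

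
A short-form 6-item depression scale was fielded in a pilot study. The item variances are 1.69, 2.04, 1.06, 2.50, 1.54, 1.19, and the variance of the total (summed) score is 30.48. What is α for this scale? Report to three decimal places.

sum of item variances = 1.69 + 2.04 + 1.06 + 2.50 + 1.54 + 1.19 = 10.02
α = (k/(k−1))·(1 − sum of item variances/Var(T)) = (6/5)·(1 − 10.02/30.48) = 0.806

α = 0.806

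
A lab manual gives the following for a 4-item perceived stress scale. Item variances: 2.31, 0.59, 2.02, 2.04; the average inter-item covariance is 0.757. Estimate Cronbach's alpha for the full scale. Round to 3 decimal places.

Cronbach's alpha = 0.755

sum of item variances = 2.31 + 0.59 + 2.02 + 2.04 = 6.96
Sum of the 6 distinct covariances = 6 × 0.757 = 4.542
σ²_T = sum of item variances + 2·Σcov = 6.96 + 2 × 4.542 = 16.044
α = (4/3)·(1 − 6.96/16.044) = 0.755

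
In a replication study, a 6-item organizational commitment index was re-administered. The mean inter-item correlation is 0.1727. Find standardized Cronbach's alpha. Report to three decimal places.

Standardized α = k·r̄ / (1 + (k−1)·r̄) = 6 × 0.1727 / (1 + 5 × 0.1727)
  = 1.0362 / 1.8635 = 0.556

α = 0.556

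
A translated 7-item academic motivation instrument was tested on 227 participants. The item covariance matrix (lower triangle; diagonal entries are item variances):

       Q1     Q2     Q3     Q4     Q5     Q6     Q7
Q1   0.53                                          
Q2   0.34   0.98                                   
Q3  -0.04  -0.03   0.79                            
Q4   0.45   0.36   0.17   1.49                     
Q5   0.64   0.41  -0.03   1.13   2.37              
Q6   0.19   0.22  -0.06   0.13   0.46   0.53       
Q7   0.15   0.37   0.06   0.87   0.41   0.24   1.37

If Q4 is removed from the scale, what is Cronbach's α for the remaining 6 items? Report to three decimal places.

Remaining items: Q1, Q2, Q3, Q5, Q6, Q7 (k = 6).
sum of item variances = 0.53 + 0.98 + 0.79 + 2.37 + 0.53 + 1.37 = 6.57
total variance = 6.57 + 2 × 3.33 = 13.23
α (item deleted) = (6/5)·(1 − 6.57/13.23) = 0.604

α = 0.604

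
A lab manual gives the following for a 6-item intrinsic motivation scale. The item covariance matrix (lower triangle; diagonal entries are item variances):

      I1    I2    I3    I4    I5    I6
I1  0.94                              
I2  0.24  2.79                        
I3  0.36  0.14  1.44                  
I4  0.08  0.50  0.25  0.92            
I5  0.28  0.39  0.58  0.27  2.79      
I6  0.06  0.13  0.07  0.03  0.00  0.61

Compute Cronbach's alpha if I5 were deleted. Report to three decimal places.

Remaining items: I1, I2, I3, I4, I6 (k = 5).
ΣVar(i) = 0.94 + 2.79 + 1.44 + 0.92 + 0.61 = 6.70
σ²_total = 6.70 + 2 × 1.86 = 10.42
α (item deleted) = (5/4)·(1 − 6.70/10.42) = 0.446

Cronbach's alpha = 0.446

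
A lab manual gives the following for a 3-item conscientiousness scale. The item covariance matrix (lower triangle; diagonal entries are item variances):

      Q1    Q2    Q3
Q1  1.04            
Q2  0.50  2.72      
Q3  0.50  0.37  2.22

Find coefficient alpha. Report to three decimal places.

sum of item variances = 1.04 + 2.72 + 2.22 = 5.98
Sum of the distinct covariances = 1.37
σ²_total = 5.98 + 2 × 1.37 = 8.72
α = (k/(k−1))·(1 − sum of item variances/σ²_total) = (3/2)·(1 − 5.98/8.72) = 0.471

coefficient alpha = 0.471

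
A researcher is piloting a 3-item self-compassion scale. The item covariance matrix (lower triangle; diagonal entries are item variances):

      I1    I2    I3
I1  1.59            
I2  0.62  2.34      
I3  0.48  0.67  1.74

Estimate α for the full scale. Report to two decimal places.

α = 0.58

Σσᵢ² = 1.59 + 2.34 + 1.74 = 5.67
Sum of off-diagonal covariances = 1.77
σ²_T = 5.67 + 2 × 1.77 = 9.21
α = (k/(k−1))·(1 − Σσᵢ²/σ²_T) = (3/2)·(1 − 5.67/9.21) = 0.58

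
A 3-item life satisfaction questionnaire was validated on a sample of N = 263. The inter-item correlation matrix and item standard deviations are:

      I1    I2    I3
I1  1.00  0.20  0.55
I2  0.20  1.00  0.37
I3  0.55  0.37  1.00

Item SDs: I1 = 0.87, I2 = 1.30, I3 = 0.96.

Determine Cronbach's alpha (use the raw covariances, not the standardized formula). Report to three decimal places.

Σσ²ᵢ = 0.87² + 1.30² + 0.96² = 3.3685
Covariances σ_ij = r_ij · s_i · s_j:
  σ(I1,I2) = 0.20 × 0.87 × 1.30 = 0.2262
  σ(I1,I3) = 0.55 × 0.87 × 0.96 = 0.4594
  σ(I2,I3) = 0.37 × 1.30 × 0.96 = 0.4618
σ²_T = Σσ²ᵢ + 2·Σσ_ij = 3.3685 + 2 × 1.1474 = 5.6633
α = (3/2)·(1 − 3.3685/5.6633) = 0.608

Cronbach's alpha = 0.608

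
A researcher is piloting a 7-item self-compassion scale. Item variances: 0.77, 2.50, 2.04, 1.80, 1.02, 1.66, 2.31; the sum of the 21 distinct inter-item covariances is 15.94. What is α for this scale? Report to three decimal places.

α = 0.846

ΣVar(i) = 0.77 + 2.50 + 2.04 + 1.80 + 1.02 + 1.66 + 2.31 = 12.10
Sum of distinct covariances = 15.94
Var(T) = ΣVar(i) + 2·Σcov = 12.10 + 2 × 15.94 = 43.98
α = (7/6)·(1 − 12.10/43.98) = 0.846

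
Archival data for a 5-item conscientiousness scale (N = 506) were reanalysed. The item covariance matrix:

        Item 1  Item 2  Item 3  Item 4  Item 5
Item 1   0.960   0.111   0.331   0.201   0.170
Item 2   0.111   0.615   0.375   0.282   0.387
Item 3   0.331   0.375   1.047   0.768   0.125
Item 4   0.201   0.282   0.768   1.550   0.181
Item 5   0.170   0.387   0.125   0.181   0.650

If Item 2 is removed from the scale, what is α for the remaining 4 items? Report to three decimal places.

Remaining items: Item 1, Item 3, Item 4, Item 5 (k = 4).
Σσᵢ² = 0.960 + 1.047 + 1.550 + 0.650 = 4.207
total variance = 4.207 + 2 × 1.776 = 7.759
α (item deleted) = (4/3)·(1 − 4.207/7.759) = 0.610

α = 0.610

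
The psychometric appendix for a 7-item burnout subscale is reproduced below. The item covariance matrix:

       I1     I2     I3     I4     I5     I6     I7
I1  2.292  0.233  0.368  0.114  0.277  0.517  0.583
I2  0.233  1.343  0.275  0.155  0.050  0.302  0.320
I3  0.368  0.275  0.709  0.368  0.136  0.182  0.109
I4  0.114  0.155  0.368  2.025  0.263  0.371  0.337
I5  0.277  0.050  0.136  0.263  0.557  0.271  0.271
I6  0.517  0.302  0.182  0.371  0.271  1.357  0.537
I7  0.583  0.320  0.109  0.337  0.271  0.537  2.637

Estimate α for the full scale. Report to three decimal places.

α = 0.613

sum of item variances = 2.292 + 1.343 + 0.709 + 2.025 + 0.557 + 1.357 + 2.637 = 10.920
Sum of the distinct covariances = 6.039
σ²_T = 10.920 + 2 × 6.039 = 22.998
α = (k/(k−1))·(1 − sum of item variances/σ²_T) = (7/6)·(1 − 10.920/22.998) = 0.613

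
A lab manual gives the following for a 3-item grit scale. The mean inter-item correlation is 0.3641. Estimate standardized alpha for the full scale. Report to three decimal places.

Standardized α = k·r̄ / (1 + (k−1)·r̄) = 3 × 0.3641 / (1 + 2 × 0.3641)
  = 1.0923 / 1.7282 = 0.632

α = 0.632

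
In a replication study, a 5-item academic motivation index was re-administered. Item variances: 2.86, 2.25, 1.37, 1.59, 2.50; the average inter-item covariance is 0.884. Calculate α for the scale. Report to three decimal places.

α = 0.782

Σσᵢ² = 2.86 + 2.25 + 1.37 + 1.59 + 2.50 = 10.57
Sum of the 10 distinct covariances = 10 × 0.884 = 8.840
total variance = Σσᵢ² + 2·Σcov = 10.57 + 2 × 8.840 = 28.250
α = (5/4)·(1 − 10.57/28.250) = 0.782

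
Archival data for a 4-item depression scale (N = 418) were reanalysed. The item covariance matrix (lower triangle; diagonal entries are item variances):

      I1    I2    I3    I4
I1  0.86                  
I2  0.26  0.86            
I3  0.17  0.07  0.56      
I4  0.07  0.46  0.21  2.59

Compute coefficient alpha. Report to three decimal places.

coefficient alpha = 0.450

Σσᵢ² = 0.86 + 0.86 + 0.56 + 2.59 = 4.87
Σ_{i<j} σ_ij = 1.24
σ²_T = 4.87 + 2 × 1.24 = 7.35
α = (k/(k−1))·(1 − Σσᵢ²/σ²_T) = (4/3)·(1 − 4.87/7.35) = 0.450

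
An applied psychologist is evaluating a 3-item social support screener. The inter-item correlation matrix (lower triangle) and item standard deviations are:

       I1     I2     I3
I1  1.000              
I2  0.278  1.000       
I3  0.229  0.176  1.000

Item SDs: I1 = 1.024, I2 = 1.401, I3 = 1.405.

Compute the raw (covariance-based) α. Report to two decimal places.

α = 0.45

Σσ²ᵢ = 1.024² + 1.401² + 1.405² = 4.9854
Covariances σ_ij = r_ij · s_i · s_j:
  σ(I1,I2) = 0.278 × 1.024 × 1.401 = 0.3988
  σ(I1,I3) = 0.229 × 1.024 × 1.405 = 0.3295
  σ(I2,I3) = 0.176 × 1.401 × 1.405 = 0.3464
σ²_T = Σσ²ᵢ + 2·Σσ_ij = 4.9854 + 2 × 1.0747 = 7.1348
α = (3/2)·(1 − 4.9854/7.1348) = 0.45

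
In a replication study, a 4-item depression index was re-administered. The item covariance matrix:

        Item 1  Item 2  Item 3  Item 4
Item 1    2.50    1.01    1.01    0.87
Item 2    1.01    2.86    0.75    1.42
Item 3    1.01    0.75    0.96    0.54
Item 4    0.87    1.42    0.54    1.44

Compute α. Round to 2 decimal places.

Σσᵢ² = 2.50 + 2.86 + 0.96 + 1.44 = 7.76
Sum of off-diagonal covariances = 5.60
σ²_total = 7.76 + 2 × 5.60 = 18.96
α = (k/(k−1))·(1 − Σσᵢ²/σ²_total) = (4/3)·(1 − 7.76/18.96) = 0.79

α = 0.79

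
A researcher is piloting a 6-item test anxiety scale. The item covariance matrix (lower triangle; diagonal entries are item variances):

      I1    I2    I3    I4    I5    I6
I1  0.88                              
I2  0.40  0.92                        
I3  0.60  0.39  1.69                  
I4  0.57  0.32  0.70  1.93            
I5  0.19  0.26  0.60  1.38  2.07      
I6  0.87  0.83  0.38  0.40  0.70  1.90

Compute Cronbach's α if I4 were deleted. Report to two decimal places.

Remaining items: I1, I2, I3, I5, I6 (k = 5).
ΣVar(i) = 0.88 + 0.92 + 1.69 + 2.07 + 1.90 = 7.46
σ²_T = 7.46 + 2 × 5.22 = 17.90
α (item deleted) = (5/4)·(1 − 7.46/17.90) = 0.73

Cronbach's α = 0.73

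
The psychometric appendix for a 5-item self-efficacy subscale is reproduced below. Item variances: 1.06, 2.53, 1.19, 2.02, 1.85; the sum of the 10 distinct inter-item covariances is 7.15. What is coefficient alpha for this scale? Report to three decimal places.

α = 0.779

Σσ²ᵢ = 1.06 + 2.53 + 1.19 + 2.02 + 1.85 = 8.65
Sum of distinct covariances = 7.15
σ²_total = Σσ²ᵢ + 2·Σcov = 8.65 + 2 × 7.15 = 22.95
α = (5/4)·(1 − 8.65/22.95) = 0.779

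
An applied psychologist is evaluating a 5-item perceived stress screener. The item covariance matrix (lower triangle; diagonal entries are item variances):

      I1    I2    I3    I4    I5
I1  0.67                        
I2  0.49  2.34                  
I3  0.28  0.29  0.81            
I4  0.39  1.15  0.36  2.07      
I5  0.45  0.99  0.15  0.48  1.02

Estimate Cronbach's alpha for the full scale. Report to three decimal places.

Σσᵢ² = 0.67 + 2.34 + 0.81 + 2.07 + 1.02 = 6.91
Sum of the distinct covariances = 5.03
σ²_total = 6.91 + 2 × 5.03 = 16.97
α = (k/(k−1))·(1 − Σσᵢ²/σ²_total) = (5/4)·(1 − 6.91/16.97) = 0.741

Cronbach's alpha = 0.741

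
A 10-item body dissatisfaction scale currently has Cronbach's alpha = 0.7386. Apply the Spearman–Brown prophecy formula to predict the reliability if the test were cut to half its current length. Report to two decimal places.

Length factor m = 1/2
α' = m·α / (1 − (1−m)·α)
   = 1/2 × 0.7386 / (1 − (1 − 1/2) × 0.7386)
   = 0.3693 / 0.6307 = 0.59

predicted reliability = 0.59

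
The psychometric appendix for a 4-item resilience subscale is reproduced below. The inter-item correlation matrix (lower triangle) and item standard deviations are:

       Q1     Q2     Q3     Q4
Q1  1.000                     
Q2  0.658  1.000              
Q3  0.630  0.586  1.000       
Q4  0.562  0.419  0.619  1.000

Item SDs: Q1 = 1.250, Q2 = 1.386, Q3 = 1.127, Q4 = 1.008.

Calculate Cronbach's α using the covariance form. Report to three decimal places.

α = 0.842

Σσ²ᵢ = 1.250² + 1.386² + 1.127² + 1.008² = 5.7697
Covariances σ_ij = r_ij · s_i · s_j:
  σ(Q1,Q2) = 0.658 × 1.250 × 1.386 = 1.1400
  σ(Q1,Q3) = 0.630 × 1.250 × 1.127 = 0.8875
  σ(Q1,Q4) = 0.562 × 1.250 × 1.008 = 0.7081
  σ(Q2,Q3) = 0.586 × 1.386 × 1.127 = 0.9153
  σ(Q2,Q4) = 0.419 × 1.386 × 1.008 = 0.5854
  σ(Q3,Q4) = 0.619 × 1.127 × 1.008 = 0.7032
σ²_T = Σσ²ᵢ + 2·Σσ_ij = 5.7697 + 2 × 4.9395 = 15.6487
α = (4/3)·(1 − 5.7697/15.6487) = 0.842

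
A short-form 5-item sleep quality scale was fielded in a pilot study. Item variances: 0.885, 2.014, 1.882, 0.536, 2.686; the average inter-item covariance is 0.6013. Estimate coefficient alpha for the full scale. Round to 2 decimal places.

α = 0.75

Σσ²ᵢ = 0.885 + 2.014 + 1.882 + 0.536 + 2.686 = 8.003
Sum of the 10 distinct covariances = 10 × 0.6013 = 6.0130
σ²_total = Σσ²ᵢ + 2·Σcov = 8.003 + 2 × 6.0130 = 20.0290
α = (5/4)·(1 − 8.003/20.0290) = 0.75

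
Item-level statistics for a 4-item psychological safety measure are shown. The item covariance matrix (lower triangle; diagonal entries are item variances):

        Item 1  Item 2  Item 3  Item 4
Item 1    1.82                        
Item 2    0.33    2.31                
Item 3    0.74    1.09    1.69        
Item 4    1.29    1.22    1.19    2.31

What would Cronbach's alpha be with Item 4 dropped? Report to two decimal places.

Cronbach's alpha = 0.64

Remaining items: Item 1, Item 2, Item 3 (k = 3).
ΣVar(i) = 1.82 + 2.31 + 1.69 = 5.82
σ²_T = 5.82 + 2 × 2.16 = 10.14
α (item deleted) = (3/2)·(1 − 5.82/10.14) = 0.64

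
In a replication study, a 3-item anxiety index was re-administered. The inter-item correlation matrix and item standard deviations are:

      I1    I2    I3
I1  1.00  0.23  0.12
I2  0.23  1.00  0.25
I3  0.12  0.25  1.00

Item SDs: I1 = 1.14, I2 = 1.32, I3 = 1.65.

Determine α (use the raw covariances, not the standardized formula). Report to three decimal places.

Σσ²ᵢ = 1.14² + 1.32² + 1.65² = 5.7645
Covariances σ_ij = r_ij · s_i · s_j:
  σ(I1,I2) = 0.23 × 1.14 × 1.32 = 0.3461
  σ(I1,I3) = 0.12 × 1.14 × 1.65 = 0.2257
  σ(I2,I3) = 0.25 × 1.32 × 1.65 = 0.5445
σ²_T = Σσ²ᵢ + 2·Σσ_ij = 5.7645 + 2 × 1.1163 = 7.9971
α = (3/2)·(1 − 5.7645/7.9971) = 0.419

α = 0.419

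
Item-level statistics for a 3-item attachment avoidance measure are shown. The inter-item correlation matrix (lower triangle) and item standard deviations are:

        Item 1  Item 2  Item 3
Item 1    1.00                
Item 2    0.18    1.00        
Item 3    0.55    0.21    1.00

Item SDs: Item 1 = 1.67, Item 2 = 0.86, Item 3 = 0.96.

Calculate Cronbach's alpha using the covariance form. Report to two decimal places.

Cronbach's alpha = 0.56

Σσ²ᵢ = 1.67² + 0.86² + 0.96² = 4.4501
Covariances σ_ij = r_ij · s_i · s_j:
  σ(Item 1,Item 2) = 0.18 × 1.67 × 0.86 = 0.2585
  σ(Item 1,Item 3) = 0.55 × 1.67 × 0.96 = 0.8818
  σ(Item 2,Item 3) = 0.21 × 0.86 × 0.96 = 0.1734
σ²_T = Σσ²ᵢ + 2·Σσ_ij = 4.4501 + 2 × 1.3137 = 7.0775
α = (3/2)·(1 − 4.4501/7.0775) = 0.56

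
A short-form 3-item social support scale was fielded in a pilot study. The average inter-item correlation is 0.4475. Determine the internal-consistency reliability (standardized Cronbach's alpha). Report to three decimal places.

Standardized α = k·r̄ / (1 + (k−1)·r̄) = 3 × 0.4475 / (1 + 2 × 0.4475)
  = 1.3425 / 1.8950 = 0.708

standardized Cronbach's alpha = 0.708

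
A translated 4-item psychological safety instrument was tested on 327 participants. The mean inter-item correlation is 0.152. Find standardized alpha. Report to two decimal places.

Standardized α = k·r̄ / (1 + (k−1)·r̄) = 4 × 0.152 / (1 + 3 × 0.152)
  = 0.6080 / 1.4560 = 0.42

α = 0.42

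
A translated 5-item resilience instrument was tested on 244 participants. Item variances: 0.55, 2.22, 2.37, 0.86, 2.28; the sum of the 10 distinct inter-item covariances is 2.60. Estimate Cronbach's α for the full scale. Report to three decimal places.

sum of item variances = 0.55 + 2.22 + 2.37 + 0.86 + 2.28 = 8.28
Sum of distinct covariances = 2.60
Var(T) = sum of item variances + 2·Σcov = 8.28 + 2 × 2.60 = 13.48
α = (5/4)·(1 − 8.28/13.48) = 0.482

Cronbach's α = 0.482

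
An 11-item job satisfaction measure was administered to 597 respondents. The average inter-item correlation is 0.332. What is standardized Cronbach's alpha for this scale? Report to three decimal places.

standardized Cronbach's alpha = 0.845

Standardized α = k·r̄ / (1 + (k−1)·r̄) = 11 × 0.332 / (1 + 10 × 0.332)
  = 3.6520 / 4.3200 = 0.845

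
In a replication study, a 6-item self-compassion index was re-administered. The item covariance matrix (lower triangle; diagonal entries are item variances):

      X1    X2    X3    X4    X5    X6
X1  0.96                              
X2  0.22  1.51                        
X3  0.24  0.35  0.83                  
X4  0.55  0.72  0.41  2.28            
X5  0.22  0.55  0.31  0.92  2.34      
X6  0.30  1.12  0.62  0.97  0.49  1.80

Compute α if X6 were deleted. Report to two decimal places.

Remaining items: X1, X2, X3, X4, X5 (k = 5).
Σσᵢ² = 0.96 + 1.51 + 0.83 + 2.28 + 2.34 = 7.92
Var(T) = 7.92 + 2 × 4.49 = 16.90
α (item deleted) = (5/4)·(1 − 7.92/16.90) = 0.66

α = 0.66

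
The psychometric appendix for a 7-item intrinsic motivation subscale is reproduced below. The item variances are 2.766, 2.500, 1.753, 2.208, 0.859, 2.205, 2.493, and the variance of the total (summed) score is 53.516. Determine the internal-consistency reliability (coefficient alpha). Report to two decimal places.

Σσ²ᵢ = 2.766 + 2.500 + 1.753 + 2.208 + 0.859 + 2.205 + 2.493 = 14.784
α = (k/(k−1))·(1 − Σσ²ᵢ/Var(T)) = (7/6)·(1 − 14.784/53.516) = 0.84

coefficient alpha = 0.84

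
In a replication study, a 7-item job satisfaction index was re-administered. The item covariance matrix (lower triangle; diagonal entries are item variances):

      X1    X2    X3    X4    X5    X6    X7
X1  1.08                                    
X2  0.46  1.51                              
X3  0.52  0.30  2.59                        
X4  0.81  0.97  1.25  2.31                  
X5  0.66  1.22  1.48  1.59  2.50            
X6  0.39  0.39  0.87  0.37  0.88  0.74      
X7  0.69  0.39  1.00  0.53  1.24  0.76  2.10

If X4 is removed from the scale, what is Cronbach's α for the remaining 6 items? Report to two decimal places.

Cronbach's α = 0.82

Remaining items: X1, X2, X3, X5, X6, X7 (k = 6).
Σσ²ᵢ = 1.08 + 1.51 + 2.59 + 2.50 + 0.74 + 2.10 = 10.52
Var(T) = 10.52 + 2 × 11.25 = 33.02
α (item deleted) = (6/5)·(1 − 10.52/33.02) = 0.82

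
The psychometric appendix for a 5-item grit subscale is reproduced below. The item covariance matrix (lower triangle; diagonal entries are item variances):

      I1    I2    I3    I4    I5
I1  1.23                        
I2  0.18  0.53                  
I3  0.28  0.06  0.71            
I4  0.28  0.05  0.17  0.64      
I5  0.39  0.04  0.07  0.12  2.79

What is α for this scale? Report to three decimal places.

α = 0.447

Σσ²ᵢ = 1.23 + 0.53 + 0.71 + 0.64 + 2.79 = 5.90
Sum of off-diagonal covariances = 1.64
total variance = 5.90 + 2 × 1.64 = 9.18
α = (k/(k−1))·(1 − Σσ²ᵢ/total variance) = (5/4)·(1 − 5.90/9.18) = 0.447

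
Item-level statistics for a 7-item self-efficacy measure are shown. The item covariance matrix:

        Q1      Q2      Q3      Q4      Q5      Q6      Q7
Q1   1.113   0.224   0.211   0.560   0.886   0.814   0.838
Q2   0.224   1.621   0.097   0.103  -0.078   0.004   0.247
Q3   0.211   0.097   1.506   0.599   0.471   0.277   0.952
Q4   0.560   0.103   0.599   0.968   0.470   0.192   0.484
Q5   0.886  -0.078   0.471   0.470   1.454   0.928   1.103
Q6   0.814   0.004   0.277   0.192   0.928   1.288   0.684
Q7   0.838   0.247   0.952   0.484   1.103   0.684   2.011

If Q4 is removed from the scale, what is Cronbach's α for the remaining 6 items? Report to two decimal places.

Remaining items: Q1, Q2, Q3, Q5, Q6, Q7 (k = 6).
sum of item variances = 1.113 + 1.621 + 1.506 + 1.454 + 1.288 + 2.011 = 8.993
Var(T) = 8.993 + 2 × 7.658 = 24.309
α (item deleted) = (6/5)·(1 − 8.993/24.309) = 0.76

α = 0.76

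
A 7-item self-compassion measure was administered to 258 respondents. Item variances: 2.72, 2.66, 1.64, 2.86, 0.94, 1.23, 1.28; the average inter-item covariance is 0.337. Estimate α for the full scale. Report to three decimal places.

sum of item variances = 2.72 + 2.66 + 1.64 + 2.86 + 0.94 + 1.23 + 1.28 = 13.33
Sum of the 21 distinct covariances = 21 × 0.337 = 7.077
total variance = sum of item variances + 2·Σcov = 13.33 + 2 × 7.077 = 27.484
α = (7/6)·(1 − 13.33/27.484) = 0.601

α = 0.601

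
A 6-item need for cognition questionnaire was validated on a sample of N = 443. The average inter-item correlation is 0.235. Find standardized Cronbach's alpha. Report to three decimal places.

standardized Cronbach's alpha = 0.648

Standardized α = k·r̄ / (1 + (k−1)·r̄) = 6 × 0.235 / (1 + 5 × 0.235)
  = 1.4100 / 2.1750 = 0.648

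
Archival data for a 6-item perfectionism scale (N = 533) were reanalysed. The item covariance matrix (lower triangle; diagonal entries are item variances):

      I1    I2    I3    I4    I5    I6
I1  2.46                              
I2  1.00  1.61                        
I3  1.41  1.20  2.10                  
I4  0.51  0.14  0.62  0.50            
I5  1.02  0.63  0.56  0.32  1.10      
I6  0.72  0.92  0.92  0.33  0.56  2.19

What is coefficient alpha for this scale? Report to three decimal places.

Σσ²ᵢ = 2.46 + 1.61 + 2.10 + 0.50 + 1.10 + 2.19 = 9.96
Sum of off-diagonal covariances = 10.86
total variance = 9.96 + 2 × 10.86 = 31.68
α = (k/(k−1))·(1 − Σσ²ᵢ/total variance) = (6/5)·(1 − 9.96/31.68) = 0.823

coefficient alpha = 0.823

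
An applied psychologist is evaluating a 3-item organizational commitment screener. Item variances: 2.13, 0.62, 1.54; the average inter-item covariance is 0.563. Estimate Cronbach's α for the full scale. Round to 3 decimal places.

Σσ²ᵢ = 2.13 + 0.62 + 1.54 = 4.29
Sum of the 3 distinct covariances = 3 × 0.563 = 1.689
total variance = Σσ²ᵢ + 2·Σcov = 4.29 + 2 × 1.689 = 7.668
α = (3/2)·(1 − 4.29/7.668) = 0.661

Cronbach's α = 0.661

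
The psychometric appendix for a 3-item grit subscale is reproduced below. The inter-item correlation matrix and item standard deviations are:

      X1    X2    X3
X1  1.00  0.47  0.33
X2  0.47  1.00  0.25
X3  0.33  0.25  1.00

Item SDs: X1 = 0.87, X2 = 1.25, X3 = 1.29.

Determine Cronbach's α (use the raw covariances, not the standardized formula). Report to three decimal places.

Σσ²ᵢ = 0.87² + 1.25² + 1.29² = 3.9835
Covariances σ_ij = r_ij · s_i · s_j:
  σ(X1,X2) = 0.47 × 0.87 × 1.25 = 0.5111
  σ(X1,X3) = 0.33 × 0.87 × 1.29 = 0.3704
  σ(X2,X3) = 0.25 × 1.25 × 1.29 = 0.4031
σ²_T = Σσ²ᵢ + 2·Σσ_ij = 3.9835 + 2 × 1.2846 = 6.5527
α = (3/2)·(1 − 3.9835/6.5527) = 0.588

Cronbach's α = 0.588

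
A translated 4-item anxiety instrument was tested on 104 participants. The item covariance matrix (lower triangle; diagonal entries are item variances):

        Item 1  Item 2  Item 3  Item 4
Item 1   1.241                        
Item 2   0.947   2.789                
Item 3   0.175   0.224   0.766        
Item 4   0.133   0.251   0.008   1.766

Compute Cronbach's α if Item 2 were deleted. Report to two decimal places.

Remaining items: Item 1, Item 3, Item 4 (k = 3).
Σσᵢ² = 1.241 + 0.766 + 1.766 = 3.773
Var(T) = 3.773 + 2 × 0.316 = 4.405
α (item deleted) = (3/2)·(1 − 3.773/4.405) = 0.22

Cronbach's α = 0.22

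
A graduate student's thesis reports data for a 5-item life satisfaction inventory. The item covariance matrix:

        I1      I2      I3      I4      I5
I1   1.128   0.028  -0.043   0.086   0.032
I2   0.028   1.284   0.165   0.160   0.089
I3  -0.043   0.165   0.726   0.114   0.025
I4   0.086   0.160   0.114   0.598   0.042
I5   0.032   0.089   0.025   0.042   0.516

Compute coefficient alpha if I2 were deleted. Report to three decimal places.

Remaining items: I1, I3, I4, I5 (k = 4).
Σσᵢ² = 1.128 + 0.726 + 0.598 + 0.516 = 2.968
σ²_total = 2.968 + 2 × 0.256 = 3.480
α (item deleted) = (4/3)·(1 − 2.968/3.480) = 0.196

α = 0.196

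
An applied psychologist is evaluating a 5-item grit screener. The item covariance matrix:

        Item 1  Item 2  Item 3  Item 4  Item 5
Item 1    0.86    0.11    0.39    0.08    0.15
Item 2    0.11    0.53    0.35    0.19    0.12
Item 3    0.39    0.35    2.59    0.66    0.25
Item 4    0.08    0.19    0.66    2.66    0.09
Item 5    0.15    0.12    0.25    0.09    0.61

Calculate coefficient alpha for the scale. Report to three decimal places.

Σσᵢ² = 0.86 + 0.53 + 2.59 + 2.66 + 0.61 = 7.25
Sum of the distinct covariances = 2.39
total variance = 7.25 + 2 × 2.39 = 12.03
α = (k/(k−1))·(1 − Σσᵢ²/total variance) = (5/4)·(1 − 7.25/12.03) = 0.497

coefficient alpha = 0.497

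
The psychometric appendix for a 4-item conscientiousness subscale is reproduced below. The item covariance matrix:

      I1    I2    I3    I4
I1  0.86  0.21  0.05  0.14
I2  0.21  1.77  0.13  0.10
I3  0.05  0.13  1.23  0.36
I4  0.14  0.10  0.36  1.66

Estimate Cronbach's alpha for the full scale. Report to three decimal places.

Cronbach's alpha = 0.352

Σσᵢ² = 0.86 + 1.77 + 1.23 + 1.66 = 5.52
Sum of the distinct covariances = 0.99
σ²_T = 5.52 + 2 × 0.99 = 7.50
α = (k/(k−1))·(1 − Σσᵢ²/σ²_T) = (4/3)·(1 − 5.52/7.50) = 0.352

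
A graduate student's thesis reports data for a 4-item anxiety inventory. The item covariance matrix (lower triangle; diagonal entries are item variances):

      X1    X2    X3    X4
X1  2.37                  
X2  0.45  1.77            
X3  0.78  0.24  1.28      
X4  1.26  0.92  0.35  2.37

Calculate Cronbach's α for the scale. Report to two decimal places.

Cronbach's α = 0.68

sum of item variances = 2.37 + 1.77 + 1.28 + 2.37 = 7.79
Sum of off-diagonal covariances = 4.00
total variance = 7.79 + 2 × 4.00 = 15.79
α = (k/(k−1))·(1 − sum of item variances/total variance) = (4/3)·(1 − 7.79/15.79) = 0.68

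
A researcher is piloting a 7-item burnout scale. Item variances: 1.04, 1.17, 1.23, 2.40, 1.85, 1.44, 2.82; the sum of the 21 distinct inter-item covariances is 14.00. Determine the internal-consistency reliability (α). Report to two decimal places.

sum of item variances = 1.04 + 1.17 + 1.23 + 2.40 + 1.85 + 1.44 + 2.82 = 11.95
Sum of distinct covariances = 14.00
Var(T) = sum of item variances + 2·Σcov = 11.95 + 2 × 14.00 = 39.95
α = (7/6)·(1 − 11.95/39.95) = 0.82

α = 0.82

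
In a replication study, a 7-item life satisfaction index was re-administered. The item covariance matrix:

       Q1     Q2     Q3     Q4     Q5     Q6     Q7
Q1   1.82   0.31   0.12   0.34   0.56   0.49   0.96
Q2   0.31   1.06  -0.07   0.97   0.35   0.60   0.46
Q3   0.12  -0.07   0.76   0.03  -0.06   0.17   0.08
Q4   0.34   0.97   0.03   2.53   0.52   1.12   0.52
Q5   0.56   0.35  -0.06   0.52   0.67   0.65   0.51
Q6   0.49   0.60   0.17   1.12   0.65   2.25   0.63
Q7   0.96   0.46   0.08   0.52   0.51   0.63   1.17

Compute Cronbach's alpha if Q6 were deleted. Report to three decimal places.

Cronbach's alpha = 0.700

Remaining items: Q1, Q2, Q3, Q4, Q5, Q7 (k = 6).
Σσᵢ² = 1.82 + 1.06 + 0.76 + 2.53 + 0.67 + 1.17 = 8.01
σ²_total = 8.01 + 2 × 5.60 = 19.21
α (item deleted) = (6/5)·(1 − 8.01/19.21) = 0.700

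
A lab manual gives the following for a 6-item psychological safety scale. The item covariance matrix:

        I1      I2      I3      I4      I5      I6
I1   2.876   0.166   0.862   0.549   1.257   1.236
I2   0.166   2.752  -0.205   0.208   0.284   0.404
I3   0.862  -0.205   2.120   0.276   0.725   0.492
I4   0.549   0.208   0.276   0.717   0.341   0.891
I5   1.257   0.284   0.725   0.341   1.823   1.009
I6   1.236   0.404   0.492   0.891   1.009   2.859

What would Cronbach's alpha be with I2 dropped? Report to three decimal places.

Remaining items: I1, I3, I4, I5, I6 (k = 5).
sum of item variances = 2.876 + 2.120 + 0.717 + 1.823 + 2.859 = 10.395
σ²_total = 10.395 + 2 × 7.638 = 25.671
α (item deleted) = (5/4)·(1 − 10.395/25.671) = 0.744

α = 0.744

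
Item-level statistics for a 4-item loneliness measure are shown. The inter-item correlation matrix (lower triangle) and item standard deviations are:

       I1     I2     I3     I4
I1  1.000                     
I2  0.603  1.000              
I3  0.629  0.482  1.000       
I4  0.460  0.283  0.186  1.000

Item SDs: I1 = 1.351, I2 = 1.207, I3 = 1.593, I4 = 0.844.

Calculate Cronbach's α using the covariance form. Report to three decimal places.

Σσ²ᵢ = 1.351² + 1.207² + 1.593² + 0.844² = 6.5320
Covariances σ_ij = r_ij · s_i · s_j:
  σ(I1,I2) = 0.603 × 1.351 × 1.207 = 0.9833
  σ(I1,I3) = 0.629 × 1.351 × 1.593 = 1.3537
  σ(I1,I4) = 0.460 × 1.351 × 0.844 = 0.5245
  σ(I2,I3) = 0.482 × 1.207 × 1.593 = 0.9268
  σ(I2,I4) = 0.283 × 1.207 × 0.844 = 0.2883
  σ(I3,I4) = 0.186 × 1.593 × 0.844 = 0.2501
σ²_T = Σσ²ᵢ + 2·Σσ_ij = 6.5320 + 2 × 4.3267 = 15.1854
α = (4/3)·(1 − 6.5320/15.1854) = 0.760

Cronbach's α = 0.760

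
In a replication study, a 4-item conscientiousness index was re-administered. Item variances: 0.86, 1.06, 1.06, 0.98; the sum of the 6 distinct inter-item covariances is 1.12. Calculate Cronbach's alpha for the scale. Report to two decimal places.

sum of item variances = 0.86 + 1.06 + 1.06 + 0.98 = 3.96
Sum of distinct covariances = 1.12
total variance = sum of item variances + 2·Σcov = 3.96 + 2 × 1.12 = 6.20
α = (4/3)·(1 − 3.96/6.20) = 0.48

α = 0.48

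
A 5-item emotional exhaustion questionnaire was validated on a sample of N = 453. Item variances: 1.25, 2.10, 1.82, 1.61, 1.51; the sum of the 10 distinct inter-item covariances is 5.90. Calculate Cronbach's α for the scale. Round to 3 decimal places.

Cronbach's α = 0.734

ΣVar(i) = 1.25 + 2.10 + 1.82 + 1.61 + 1.51 = 8.29
Sum of distinct covariances = 5.90
total variance = ΣVar(i) + 2·Σcov = 8.29 + 2 × 5.90 = 20.09
α = (5/4)·(1 − 8.29/20.09) = 0.734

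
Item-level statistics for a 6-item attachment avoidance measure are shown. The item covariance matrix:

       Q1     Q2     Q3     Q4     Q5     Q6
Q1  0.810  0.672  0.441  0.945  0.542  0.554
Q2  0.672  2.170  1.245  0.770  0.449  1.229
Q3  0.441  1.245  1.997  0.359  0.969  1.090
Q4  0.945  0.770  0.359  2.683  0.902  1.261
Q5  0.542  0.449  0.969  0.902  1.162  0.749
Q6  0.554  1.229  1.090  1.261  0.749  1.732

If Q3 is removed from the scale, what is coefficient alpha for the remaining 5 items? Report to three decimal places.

Remaining items: Q1, Q2, Q4, Q5, Q6 (k = 5).
Σσᵢ² = 0.810 + 2.170 + 2.683 + 1.162 + 1.732 = 8.557
σ²_total = 8.557 + 2 × 8.073 = 24.703
α (item deleted) = (5/4)·(1 − 8.557/24.703) = 0.817

α = 0.817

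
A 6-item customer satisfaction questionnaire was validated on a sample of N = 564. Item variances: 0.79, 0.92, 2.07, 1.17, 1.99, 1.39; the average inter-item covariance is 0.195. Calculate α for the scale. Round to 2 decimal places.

α = 0.50

Σσ²ᵢ = 0.79 + 0.92 + 2.07 + 1.17 + 1.99 + 1.39 = 8.33
Sum of the 15 distinct covariances = 15 × 0.195 = 2.925
σ²_total = Σσ²ᵢ + 2·Σcov = 8.33 + 2 × 2.925 = 14.180
α = (6/5)·(1 − 8.33/14.180) = 0.50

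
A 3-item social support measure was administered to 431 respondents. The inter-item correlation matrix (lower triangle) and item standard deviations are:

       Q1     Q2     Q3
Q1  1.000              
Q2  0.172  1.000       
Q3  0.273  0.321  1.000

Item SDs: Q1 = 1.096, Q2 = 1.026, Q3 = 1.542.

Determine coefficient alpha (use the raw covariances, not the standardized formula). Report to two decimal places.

Σσ²ᵢ = 1.096² + 1.026² + 1.542² = 4.6317
Covariances σ_ij = r_ij · s_i · s_j:
  σ(Q1,Q2) = 0.172 × 1.096 × 1.026 = 0.1934
  σ(Q1,Q3) = 0.273 × 1.096 × 1.542 = 0.4614
  σ(Q2,Q3) = 0.321 × 1.026 × 1.542 = 0.5079
σ²_T = Σσ²ᵢ + 2·Σσ_ij = 4.6317 + 2 × 1.1627 = 6.9571
α = (3/2)·(1 − 4.6317/6.9571) = 0.50

coefficient alpha = 0.50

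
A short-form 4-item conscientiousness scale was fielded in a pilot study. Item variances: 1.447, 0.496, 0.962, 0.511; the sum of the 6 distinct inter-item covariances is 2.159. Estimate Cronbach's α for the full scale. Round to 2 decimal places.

α = 0.74

ΣVar(i) = 1.447 + 0.496 + 0.962 + 0.511 = 3.416
Sum of distinct covariances = 2.159
Var(T) = ΣVar(i) + 2·Σcov = 3.416 + 2 × 2.159 = 7.734
α = (4/3)·(1 − 3.416/7.734) = 0.74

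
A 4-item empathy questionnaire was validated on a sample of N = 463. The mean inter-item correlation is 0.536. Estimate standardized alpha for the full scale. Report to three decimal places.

Standardized α = k·r̄ / (1 + (k−1)·r̄) = 4 × 0.536 / (1 + 3 × 0.536)
  = 2.1440 / 2.6080 = 0.822

α = 0.822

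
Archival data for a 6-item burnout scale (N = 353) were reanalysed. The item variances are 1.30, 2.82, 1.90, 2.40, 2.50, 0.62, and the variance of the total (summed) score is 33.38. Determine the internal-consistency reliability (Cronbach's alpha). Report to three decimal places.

ΣVar(i) = 1.30 + 2.82 + 1.90 + 2.40 + 2.50 + 0.62 = 11.54
α = (k/(k−1))·(1 − ΣVar(i)/Var(T)) = (6/5)·(1 − 11.54/33.38) = 0.785

α = 0.785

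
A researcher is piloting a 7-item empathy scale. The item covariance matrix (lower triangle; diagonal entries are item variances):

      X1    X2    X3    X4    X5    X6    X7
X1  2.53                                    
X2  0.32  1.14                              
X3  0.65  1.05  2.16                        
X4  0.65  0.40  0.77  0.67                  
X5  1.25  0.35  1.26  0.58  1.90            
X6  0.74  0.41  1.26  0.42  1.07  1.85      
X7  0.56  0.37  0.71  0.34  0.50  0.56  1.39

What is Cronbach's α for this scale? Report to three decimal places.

Cronbach's α = 0.828

Σσ²ᵢ = 2.53 + 1.14 + 2.16 + 0.67 + 1.90 + 1.85 + 1.39 = 11.64
Sum of the distinct covariances = 14.22
total variance = 11.64 + 2 × 14.22 = 40.08
α = (k/(k−1))·(1 − Σσ²ᵢ/total variance) = (7/6)·(1 − 11.64/40.08) = 0.828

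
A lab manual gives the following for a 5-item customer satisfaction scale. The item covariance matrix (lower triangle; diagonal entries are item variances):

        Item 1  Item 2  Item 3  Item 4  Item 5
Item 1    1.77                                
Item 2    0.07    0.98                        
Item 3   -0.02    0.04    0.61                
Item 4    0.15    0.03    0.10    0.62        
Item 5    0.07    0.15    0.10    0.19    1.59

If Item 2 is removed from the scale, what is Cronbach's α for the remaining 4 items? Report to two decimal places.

α = 0.27

Remaining items: Item 1, Item 3, Item 4, Item 5 (k = 4).
ΣVar(i) = 1.77 + 0.61 + 0.62 + 1.59 = 4.59
σ²_total = 4.59 + 2 × 0.59 = 5.77
α (item deleted) = (4/3)·(1 − 4.59/5.77) = 0.27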